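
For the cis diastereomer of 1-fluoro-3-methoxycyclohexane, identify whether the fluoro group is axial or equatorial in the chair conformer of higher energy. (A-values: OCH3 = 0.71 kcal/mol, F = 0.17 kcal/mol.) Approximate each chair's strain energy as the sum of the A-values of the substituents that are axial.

C1 and C3 have the same parity, so for the cis isomer the two substituents are e,e in one chair and a,a in the other.
Chair I (methoxy axial, fluoro axial): E = 0.88 kcal/mol.
Chair II (methoxy equatorial, fluoro equatorial): E = 0.00 kcal/mol.
Chair I is the less stable (higher-energy) conformer, and in that chair the fluoro group is axial.

axial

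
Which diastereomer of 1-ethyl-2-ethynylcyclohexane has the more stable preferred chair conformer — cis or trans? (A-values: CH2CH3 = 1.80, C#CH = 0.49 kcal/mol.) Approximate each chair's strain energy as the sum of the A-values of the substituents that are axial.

At 1,2 positions (parity opposite): cis → (a,e or e,a); trans → (e,e or a,a).
Best chair for cis: E = 0.49 kcal/mol; best chair for trans: E = 0.00 kcal/mol.
The trans isomer is lower by 0.49 kcal/mol.

trans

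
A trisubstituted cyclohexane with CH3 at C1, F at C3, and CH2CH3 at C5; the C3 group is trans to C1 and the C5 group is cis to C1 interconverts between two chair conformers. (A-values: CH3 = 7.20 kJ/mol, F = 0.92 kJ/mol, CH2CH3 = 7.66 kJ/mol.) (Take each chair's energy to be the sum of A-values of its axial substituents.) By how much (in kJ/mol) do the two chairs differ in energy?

13.94 kJ/mol

Chair I (methyl axial, fluoro equatorial, ethyl axial): E = 14.86 kJ/mol.
Chair II (methyl equatorial, fluoro axial, ethyl equatorial): E = 0.92 kJ/mol.
ΔE = 14.86 − 0.92 = 13.94 kJ/mol; chair II is more stable.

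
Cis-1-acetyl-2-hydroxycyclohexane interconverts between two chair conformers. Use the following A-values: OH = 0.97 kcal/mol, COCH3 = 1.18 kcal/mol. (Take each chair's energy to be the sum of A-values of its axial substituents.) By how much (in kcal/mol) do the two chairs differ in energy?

C1 and C2 have opposite parity, so for the cis isomer the two substituents are one axial and one equatorial in each chair.
Chair I (hydroxyl axial, acetyl equatorial): E = 0.97 kcal/mol.
Chair II (hydroxyl equatorial, acetyl axial): E = 1.18 kcal/mol.
ΔE = 1.18 − 0.97 = 0.21 kcal/mol; chair I is more stable.

0.21 kcal/mol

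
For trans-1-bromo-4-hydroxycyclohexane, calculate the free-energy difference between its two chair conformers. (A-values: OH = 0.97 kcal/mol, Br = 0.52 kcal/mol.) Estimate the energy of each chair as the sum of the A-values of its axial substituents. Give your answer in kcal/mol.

C1 and C4 have opposite parity, so for the trans isomer the two substituents are e,e in one chair and a,a in the other.
Chair I (hydroxyl axial, bromo axial): E = 1.49 kcal/mol.
Chair II (hydroxyl equatorial, bromo equatorial): E = 0.00 kcal/mol.
ΔE = 1.49 − 0.00 = 1.49 kcal/mol; chair II is more stable.

1.49 kcal/mol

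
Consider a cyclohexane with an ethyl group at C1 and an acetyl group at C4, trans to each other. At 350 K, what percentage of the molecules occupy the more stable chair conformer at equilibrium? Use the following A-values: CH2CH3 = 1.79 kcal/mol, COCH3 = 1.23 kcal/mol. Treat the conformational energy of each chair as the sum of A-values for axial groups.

C1 and C4 have opposite parity, so for the trans isomer the two substituents are e,e in one chair and a,a in the other.
Chair I (ethyl axial, acetyl axial): E = 3.02 kcal/mol; chair II (ethyl equatorial, acetyl equatorial): E = 0.00 kcal/mol.
ΔG = 3.02 kcal/mol between the two chairs.
K = exp(ΔG/RT) with R = 1.987×10⁻³ kcal mol⁻¹ K⁻¹ and T = 350 K gives K ≈ 76.9.
Fraction in the lower-energy chair = K/(K+1) = 98.7%.

98.7%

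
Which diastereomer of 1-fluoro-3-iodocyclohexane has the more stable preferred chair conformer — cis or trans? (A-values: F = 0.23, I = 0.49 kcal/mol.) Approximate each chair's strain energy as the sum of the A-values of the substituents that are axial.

cis

At 1,3 positions (parity same): cis → (e,e or a,a); trans → (a,e or e,a).
Best chair for cis: E = 0.00 kcal/mol; best chair for trans: E = 0.23 kcal/mol.
The cis isomer is lower by 0.23 kcal/mol.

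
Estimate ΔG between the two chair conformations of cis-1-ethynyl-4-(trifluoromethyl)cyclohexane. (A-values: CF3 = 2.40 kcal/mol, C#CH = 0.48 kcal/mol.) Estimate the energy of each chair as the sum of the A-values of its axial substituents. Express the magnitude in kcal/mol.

C1 and C4 have opposite parity, so for the cis isomer the two substituents are one axial and one equatorial in each chair.
Chair I (trifluoromethyl axial, ethynyl equatorial): E = 2.40 kcal/mol.
Chair II (trifluoromethyl equatorial, ethynyl axial): E = 0.48 kcal/mol.
ΔE = 2.40 − 0.48 = 1.92 kcal/mol; chair II is more stable.

1.92 kcal/mol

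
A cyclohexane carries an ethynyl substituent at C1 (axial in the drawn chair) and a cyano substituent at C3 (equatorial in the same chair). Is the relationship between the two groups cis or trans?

C1 and C3 have the same parity, so their axial bonds point in the same direction.
With same-parity carbons, two substituents on the same face are both axial or both equatorial; opposite faces give one of each.
Here the groups are axial/equatorial → opposite face → trans.

trans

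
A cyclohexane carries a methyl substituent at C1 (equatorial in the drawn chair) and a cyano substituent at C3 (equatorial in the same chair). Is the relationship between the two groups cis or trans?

C1 and C3 have the same parity, so their axial bonds point in the same direction.
With same-parity carbons, two substituents on the same face are both axial or both equatorial; opposite faces give one of each.
Here the groups are equatorial/equatorial → same face → cis.

cis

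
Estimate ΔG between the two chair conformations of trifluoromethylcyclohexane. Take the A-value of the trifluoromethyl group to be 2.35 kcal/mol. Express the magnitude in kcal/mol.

2.35 kcal/mol

A monosubstituted cyclohexane has one chair with the trifluoromethyl group axial (E = A = 2.35 kcal/mol) and one with it equatorial (E = 0).
ΔE = 2.35 − 0 = 2.35 kcal/mol.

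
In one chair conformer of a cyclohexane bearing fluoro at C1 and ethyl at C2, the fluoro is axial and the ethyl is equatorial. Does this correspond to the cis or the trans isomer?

cis

C1 and C2 have opposite parity, so their axial bonds point in opposite directions.
With opposite-parity carbons, two substituents on the same face are one axial and one equatorial; opposite faces give both axial or both equatorial.
Here the groups are axial/equatorial → same face → cis.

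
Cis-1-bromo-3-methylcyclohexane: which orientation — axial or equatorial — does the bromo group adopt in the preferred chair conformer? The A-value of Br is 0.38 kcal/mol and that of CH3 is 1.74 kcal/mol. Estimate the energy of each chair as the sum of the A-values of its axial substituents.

C1 and C3 have the same parity, so for the cis isomer the two substituents are e,e in one chair and a,a in the other.
Chair I (bromo axial, methyl axial): E = 2.12 kcal/mol.
Chair II (bromo equatorial, methyl equatorial): E = 0.00 kcal/mol.
Chair II is the more stable (lower-energy) conformer, and in that chair the bromo group is equatorial.

equatorial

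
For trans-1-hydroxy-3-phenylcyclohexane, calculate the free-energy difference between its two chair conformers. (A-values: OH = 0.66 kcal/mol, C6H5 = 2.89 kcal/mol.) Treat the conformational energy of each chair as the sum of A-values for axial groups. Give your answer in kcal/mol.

C1 and C3 have the same parity, so for the trans isomer the two substituents are one axial and one equatorial in each chair.
Chair I (hydroxyl axial, phenyl equatorial): E = 0.66 kcal/mol.
Chair II (hydroxyl equatorial, phenyl axial): E = 2.89 kcal/mol.
ΔE = 2.89 − 0.66 = 2.23 kcal/mol; chair I is more stable.

2.23 kcal/mol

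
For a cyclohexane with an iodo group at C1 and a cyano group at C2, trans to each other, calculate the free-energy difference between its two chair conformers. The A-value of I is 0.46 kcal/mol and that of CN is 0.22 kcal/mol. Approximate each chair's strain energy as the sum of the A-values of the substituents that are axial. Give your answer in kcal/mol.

0.68 kcal/mol

C1 and C2 have opposite parity, so for the trans isomer the two substituents are e,e in one chair and a,a in the other.
Chair I (iodo axial, cyano axial): E = 0.68 kcal/mol.
Chair II (iodo equatorial, cyano equatorial): E = 0.00 kcal/mol.
ΔE = 0.68 − 0.00 = 0.68 kcal/mol; chair II is more stable.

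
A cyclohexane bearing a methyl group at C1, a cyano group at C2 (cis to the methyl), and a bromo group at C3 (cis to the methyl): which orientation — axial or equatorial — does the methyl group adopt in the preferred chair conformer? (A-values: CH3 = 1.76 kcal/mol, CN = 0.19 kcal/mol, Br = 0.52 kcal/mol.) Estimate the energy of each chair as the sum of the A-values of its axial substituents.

equatorial

Chair I (methyl axial, cyano equatorial, bromo axial): E = 2.28 kcal/mol.
Chair II (methyl equatorial, cyano axial, bromo equatorial): E = 0.19 kcal/mol.
Chair II is the more stable (lower-energy) conformer, and in that chair the methyl group is equatorial.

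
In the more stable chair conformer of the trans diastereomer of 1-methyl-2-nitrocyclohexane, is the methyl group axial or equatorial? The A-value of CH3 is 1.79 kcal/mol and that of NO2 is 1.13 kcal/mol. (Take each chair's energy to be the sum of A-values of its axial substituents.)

equatorial

C1 and C2 have opposite parity, so for the trans isomer the two substituents are e,e in one chair and a,a in the other.
Chair I (methyl axial, nitro axial): E = 2.92 kcal/mol.
Chair II (methyl equatorial, nitro equatorial): E = 0.00 kcal/mol.
Chair II is the more stable (lower-energy) conformer, and in that chair the methyl group is equatorial.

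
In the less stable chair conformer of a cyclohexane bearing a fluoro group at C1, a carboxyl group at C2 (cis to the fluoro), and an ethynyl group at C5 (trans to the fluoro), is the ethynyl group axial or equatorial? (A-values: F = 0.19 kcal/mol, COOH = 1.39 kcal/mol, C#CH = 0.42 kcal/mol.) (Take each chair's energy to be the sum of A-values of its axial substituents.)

Chair I (fluoro axial, carboxyl equatorial, ethynyl equatorial): E = 0.19 kcal/mol.
Chair II (fluoro equatorial, carboxyl axial, ethynyl axial): E = 1.81 kcal/mol.
Chair II is the less stable (higher-energy) conformer, and in that chair the ethynyl group is axial.

axial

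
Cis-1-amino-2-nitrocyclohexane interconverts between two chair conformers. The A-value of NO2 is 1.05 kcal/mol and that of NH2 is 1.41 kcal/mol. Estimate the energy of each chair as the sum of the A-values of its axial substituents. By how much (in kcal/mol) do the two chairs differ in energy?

0.36 kcal/mol

C1 and C2 have opposite parity, so for the cis isomer the two substituents are one axial and one equatorial in each chair.
Chair I (nitro axial, amino equatorial): E = 1.05 kcal/mol.
Chair II (nitro equatorial, amino axial): E = 1.41 kcal/mol.
ΔE = 1.41 − 1.05 = 0.36 kcal/mol; chair I is more stable.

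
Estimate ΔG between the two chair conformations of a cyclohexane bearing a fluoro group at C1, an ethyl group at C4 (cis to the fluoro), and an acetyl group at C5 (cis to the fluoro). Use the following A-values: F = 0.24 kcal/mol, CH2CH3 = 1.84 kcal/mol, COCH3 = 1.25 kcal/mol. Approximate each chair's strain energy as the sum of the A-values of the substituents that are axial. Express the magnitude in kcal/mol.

0.35 kcal/mol

Chair I (fluoro axial, ethyl equatorial, acetyl axial): E = 1.49 kcal/mol.
Chair II (fluoro equatorial, ethyl axial, acetyl equatorial): E = 1.84 kcal/mol.
ΔE = 1.84 − 1.49 = 0.35 kcal/mol; chair I is more stable.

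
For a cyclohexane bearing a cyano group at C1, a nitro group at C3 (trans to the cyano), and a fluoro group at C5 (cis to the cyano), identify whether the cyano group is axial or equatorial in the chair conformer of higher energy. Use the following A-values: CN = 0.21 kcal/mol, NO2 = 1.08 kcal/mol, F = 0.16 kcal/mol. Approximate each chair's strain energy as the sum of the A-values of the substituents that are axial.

equatorial

Chair I (cyano axial, nitro equatorial, fluoro axial): E = 0.37 kcal/mol.
Chair II (cyano equatorial, nitro axial, fluoro equatorial): E = 1.08 kcal/mol.
Chair II is the less stable (higher-energy) conformer, and in that chair the cyano group is equatorial.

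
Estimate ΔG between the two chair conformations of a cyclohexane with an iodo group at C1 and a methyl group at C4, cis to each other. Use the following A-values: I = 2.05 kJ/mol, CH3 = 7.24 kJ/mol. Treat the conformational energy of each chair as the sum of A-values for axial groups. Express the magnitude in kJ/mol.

5.19 kJ/mol

C1 and C4 have opposite parity, so for the cis isomer the two substituents are one axial and one equatorial in each chair.
Chair I (iodo axial, methyl equatorial): E = 2.05 kJ/mol.
Chair II (iodo equatorial, methyl axial): E = 7.24 kJ/mol.
ΔE = 7.24 − 2.05 = 5.19 kJ/mol; chair I is more stable.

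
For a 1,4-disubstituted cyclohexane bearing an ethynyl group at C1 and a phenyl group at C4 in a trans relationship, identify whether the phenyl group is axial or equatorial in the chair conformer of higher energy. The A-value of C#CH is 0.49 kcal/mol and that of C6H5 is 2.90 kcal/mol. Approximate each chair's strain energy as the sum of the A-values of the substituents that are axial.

axial

C1 and C4 have opposite parity, so for the trans isomer the two substituents are e,e in one chair and a,a in the other.
Chair I (ethynyl axial, phenyl axial): E = 3.39 kcal/mol.
Chair II (ethynyl equatorial, phenyl equatorial): E = 0.00 kcal/mol.
Chair I is the less stable (higher-energy) conformer, and in that chair the phenyl group is axial.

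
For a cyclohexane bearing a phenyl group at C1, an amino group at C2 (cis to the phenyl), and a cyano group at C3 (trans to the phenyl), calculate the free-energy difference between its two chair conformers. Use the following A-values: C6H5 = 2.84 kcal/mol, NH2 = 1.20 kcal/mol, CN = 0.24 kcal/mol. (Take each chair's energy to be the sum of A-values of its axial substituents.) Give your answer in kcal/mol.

Chair I (phenyl axial, amino equatorial, cyano equatorial): E = 2.84 kcal/mol.
Chair II (phenyl equatorial, amino axial, cyano axial): E = 1.44 kcal/mol.
ΔE = 2.84 − 1.44 = 1.40 kcal/mol; chair II is more stable.

1.40 kcal/mol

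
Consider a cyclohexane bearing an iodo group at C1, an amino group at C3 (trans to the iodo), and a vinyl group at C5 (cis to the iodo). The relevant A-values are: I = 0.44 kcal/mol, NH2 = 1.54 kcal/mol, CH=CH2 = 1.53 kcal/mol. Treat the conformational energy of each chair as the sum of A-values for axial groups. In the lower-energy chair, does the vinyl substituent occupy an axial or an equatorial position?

equatorial

Chair I (iodo axial, amino equatorial, vinyl axial): E = 1.97 kcal/mol.
Chair II (iodo equatorial, amino axial, vinyl equatorial): E = 1.54 kcal/mol.
Chair II is the more stable (lower-energy) conformer, and in that chair the vinyl group is equatorial.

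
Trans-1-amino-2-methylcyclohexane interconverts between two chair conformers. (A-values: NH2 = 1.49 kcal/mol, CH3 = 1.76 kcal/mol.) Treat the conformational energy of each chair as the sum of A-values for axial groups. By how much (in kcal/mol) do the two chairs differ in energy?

3.25 kcal/mol

C1 and C2 have opposite parity, so for the trans isomer the two substituents are e,e in one chair and a,a in the other.
Chair I (amino axial, methyl axial): E = 3.25 kcal/mol.
Chair II (amino equatorial, methyl equatorial): E = 0.00 kcal/mol.
ΔE = 3.25 − 0.00 = 3.25 kcal/mol; chair II is more stable.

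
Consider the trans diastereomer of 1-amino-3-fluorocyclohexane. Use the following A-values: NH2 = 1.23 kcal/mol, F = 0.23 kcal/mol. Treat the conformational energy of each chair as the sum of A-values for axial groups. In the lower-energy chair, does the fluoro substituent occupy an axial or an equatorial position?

axial

C1 and C3 have the same parity, so for the trans isomer the two substituents are one axial and one equatorial in each chair.
Chair I (amino axial, fluoro equatorial): E = 1.23 kcal/mol.
Chair II (amino equatorial, fluoro axial): E = 0.23 kcal/mol.
Chair II is the more stable (lower-energy) conformer, and in that chair the fluoro group is axial.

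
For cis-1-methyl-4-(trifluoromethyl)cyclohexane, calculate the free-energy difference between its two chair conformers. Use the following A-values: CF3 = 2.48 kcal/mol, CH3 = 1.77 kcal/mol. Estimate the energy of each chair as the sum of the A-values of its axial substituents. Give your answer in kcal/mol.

C1 and C4 have opposite parity, so for the cis isomer the two substituents are one axial and one equatorial in each chair.
Chair I (trifluoromethyl axial, methyl equatorial): E = 2.48 kcal/mol.
Chair II (trifluoromethyl equatorial, methyl axial): E = 1.77 kcal/mol.
ΔE = 2.48 − 1.77 = 0.71 kcal/mol; chair II is more stable.

0.71 kcal/mol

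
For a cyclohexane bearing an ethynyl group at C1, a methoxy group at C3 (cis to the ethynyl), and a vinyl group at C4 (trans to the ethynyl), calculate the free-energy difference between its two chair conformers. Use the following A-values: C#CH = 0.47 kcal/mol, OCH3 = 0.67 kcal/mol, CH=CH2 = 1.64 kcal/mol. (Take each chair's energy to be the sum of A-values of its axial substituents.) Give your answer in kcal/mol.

2.78 kcal/mol

Chair I (ethynyl axial, methoxy axial, vinyl axial): E = 2.78 kcal/mol.
Chair II (ethynyl equatorial, methoxy equatorial, vinyl equatorial): E = 0.00 kcal/mol.
ΔE = 2.78 − 0.00 = 2.78 kcal/mol; chair II is more stable.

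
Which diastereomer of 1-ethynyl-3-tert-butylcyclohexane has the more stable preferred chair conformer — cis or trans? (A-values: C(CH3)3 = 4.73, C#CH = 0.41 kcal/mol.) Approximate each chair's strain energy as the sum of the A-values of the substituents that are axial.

At 1,3 positions (parity same): cis → (e,e or a,a); trans → (a,e or e,a).
Best chair for cis: E = 0.00 kcal/mol; best chair for trans: E = 0.41 kcal/mol.
The cis isomer is lower by 0.41 kcal/mol.

cis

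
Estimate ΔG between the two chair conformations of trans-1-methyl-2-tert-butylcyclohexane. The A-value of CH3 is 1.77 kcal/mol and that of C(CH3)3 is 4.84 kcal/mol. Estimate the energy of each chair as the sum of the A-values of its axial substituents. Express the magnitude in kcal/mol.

C1 and C2 have opposite parity, so for the trans isomer the two substituents are e,e in one chair and a,a in the other.
Chair I (methyl axial, tert-butyl axial): E = 6.61 kcal/mol.
Chair II (methyl equatorial, tert-butyl equatorial): E = 0.00 kcal/mol.
ΔE = 6.61 − 0.00 = 6.61 kcal/mol; chair II is more stable.

6.61 kcal/mol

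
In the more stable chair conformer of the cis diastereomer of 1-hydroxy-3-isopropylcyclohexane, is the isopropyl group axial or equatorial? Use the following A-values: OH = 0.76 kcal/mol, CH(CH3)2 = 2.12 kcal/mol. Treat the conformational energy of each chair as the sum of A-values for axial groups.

equatorial

C1 and C3 have the same parity, so for the cis isomer the two substituents are e,e in one chair and a,a in the other.
Chair I (hydroxyl axial, isopropyl axial): E = 2.88 kcal/mol.
Chair II (hydroxyl equatorial, isopropyl equatorial): E = 0.00 kcal/mol.
Chair II is the more stable (lower-energy) conformer, and in that chair the isopropyl group is equatorial.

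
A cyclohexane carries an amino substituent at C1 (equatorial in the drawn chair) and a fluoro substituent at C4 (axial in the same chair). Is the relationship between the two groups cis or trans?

C1 and C4 have opposite parity, so their axial bonds point in opposite directions.
With opposite-parity carbons, two substituents on the same face are one axial and one equatorial; opposite faces give both axial or both equatorial.
Here the groups are equatorial/axial → same face → cis.

cis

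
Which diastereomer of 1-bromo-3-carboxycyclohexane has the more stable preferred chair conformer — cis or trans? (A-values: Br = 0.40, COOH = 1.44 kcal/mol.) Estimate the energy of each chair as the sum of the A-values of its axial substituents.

At 1,3 positions (parity same): cis → (e,e or a,a); trans → (a,e or e,a).
Best chair for cis: E = 0.00 kcal/mol; best chair for trans: E = 0.40 kcal/mol.
The cis isomer is lower by 0.40 kcal/mol.

cis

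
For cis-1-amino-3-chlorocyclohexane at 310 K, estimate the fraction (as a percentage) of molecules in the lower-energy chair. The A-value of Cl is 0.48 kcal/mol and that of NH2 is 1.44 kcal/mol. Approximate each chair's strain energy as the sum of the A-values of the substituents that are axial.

C1 and C3 have the same parity, so for the cis isomer the two substituents are e,e in one chair and a,a in the other.
Chair I (chloro axial, amino axial): E = 1.92 kcal/mol; chair II (chloro equatorial, amino equatorial): E = 0.00 kcal/mol.
ΔG = 1.92 kcal/mol between the two chairs.
K = exp(ΔG/RT) with R = 1.987×10⁻³ kcal mol⁻¹ K⁻¹ and T = 310 K gives K ≈ 22.6.
Fraction in the lower-energy chair = K/(K+1) = 95.8%.

95.8%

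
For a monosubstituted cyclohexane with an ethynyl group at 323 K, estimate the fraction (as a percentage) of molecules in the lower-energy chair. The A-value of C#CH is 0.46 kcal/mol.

67.2%

One chair has the ethynyl group axial (E = 0.46 kcal/mol) and the other has it equatorial (E = 0).
ΔG = 0.46 kcal/mol between the two chairs.
K = exp(ΔG/RT) with R = 1.987×10⁻³ kcal mol⁻¹ K⁻¹ and T = 323 K gives K ≈ 2.05.
Fraction in the lower-energy chair = K/(K+1) = 67.2%.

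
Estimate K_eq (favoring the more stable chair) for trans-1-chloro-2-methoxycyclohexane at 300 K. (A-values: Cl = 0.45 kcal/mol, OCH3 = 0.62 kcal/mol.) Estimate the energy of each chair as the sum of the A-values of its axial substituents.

C1 and C2 have opposite parity, so for the trans isomer the two substituents are e,e in one chair and a,a in the other.
Chair I (chloro axial, methoxy axial): E = 1.07 kcal/mol; chair II (chloro equatorial, methoxy equatorial): E = 0.00 kcal/mol.
ΔG = 1.07 kcal/mol between the two chairs.
K = exp(ΔG/RT) with R = 1.987×10⁻³ kcal mol⁻¹ K⁻¹ and T = 300 K gives K ≈ 6.02.

K ≈ 6.02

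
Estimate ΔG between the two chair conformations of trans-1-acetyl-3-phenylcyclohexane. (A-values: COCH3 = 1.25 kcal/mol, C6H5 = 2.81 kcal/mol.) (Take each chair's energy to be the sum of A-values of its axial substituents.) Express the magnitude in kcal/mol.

1.56 kcal/mol

C1 and C3 have the same parity, so for the trans isomer the two substituents are one axial and one equatorial in each chair.
Chair I (acetyl axial, phenyl equatorial): E = 1.25 kcal/mol.
Chair II (acetyl equatorial, phenyl axial): E = 2.81 kcal/mol.
ΔE = 2.81 − 1.25 = 1.56 kcal/mol; chair I is more stable.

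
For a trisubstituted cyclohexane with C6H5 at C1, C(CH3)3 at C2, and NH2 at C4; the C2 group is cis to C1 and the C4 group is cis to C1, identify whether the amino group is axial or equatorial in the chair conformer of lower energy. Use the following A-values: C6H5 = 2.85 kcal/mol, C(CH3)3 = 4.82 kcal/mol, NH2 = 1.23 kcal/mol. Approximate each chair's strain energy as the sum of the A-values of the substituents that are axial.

equatorial

Chair I (phenyl axial, tert-butyl equatorial, amino equatorial): E = 2.85 kcal/mol.
Chair II (phenyl equatorial, tert-butyl axial, amino axial): E = 6.05 kcal/mol.
Chair I is the more stable (lower-energy) conformer, and in that chair the amino group is equatorial.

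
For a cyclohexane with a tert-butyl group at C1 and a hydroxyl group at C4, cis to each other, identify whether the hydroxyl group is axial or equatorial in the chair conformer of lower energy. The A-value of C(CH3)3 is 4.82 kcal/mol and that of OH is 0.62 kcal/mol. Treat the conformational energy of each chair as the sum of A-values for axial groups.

axial

C1 and C4 have opposite parity, so for the cis isomer the two substituents are one axial and one equatorial in each chair.
Chair I (tert-butyl axial, hydroxyl equatorial): E = 4.82 kcal/mol.
Chair II (tert-butyl equatorial, hydroxyl axial): E = 0.62 kcal/mol.
Chair II is the more stable (lower-energy) conformer, and in that chair the hydroxyl group is axial.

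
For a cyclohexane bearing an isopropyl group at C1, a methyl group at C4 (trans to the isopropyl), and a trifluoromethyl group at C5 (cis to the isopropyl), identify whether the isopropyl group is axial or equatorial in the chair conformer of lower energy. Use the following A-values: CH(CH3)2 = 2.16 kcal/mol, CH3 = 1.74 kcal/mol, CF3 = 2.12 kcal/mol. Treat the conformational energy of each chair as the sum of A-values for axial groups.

Chair I (isopropyl axial, methyl axial, trifluoromethyl axial): E = 6.02 kcal/mol.
Chair II (isopropyl equatorial, methyl equatorial, trifluoromethyl equatorial): E = 0.00 kcal/mol.
Chair II is the more stable (lower-energy) conformer, and in that chair the isopropyl group is equatorial.

equatorial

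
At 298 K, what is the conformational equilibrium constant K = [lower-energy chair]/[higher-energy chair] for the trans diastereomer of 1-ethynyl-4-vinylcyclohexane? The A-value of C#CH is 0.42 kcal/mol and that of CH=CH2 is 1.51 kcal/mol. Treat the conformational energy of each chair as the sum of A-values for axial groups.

K ≈ 26.0

C1 and C4 have opposite parity, so for the trans isomer the two substituents are e,e in one chair and a,a in the other.
Chair I (ethynyl axial, vinyl axial): E = 1.93 kcal/mol; chair II (ethynyl equatorial, vinyl equatorial): E = 0.00 kcal/mol.
ΔG = 1.93 kcal/mol between the two chairs.
K = exp(ΔG/RT) with R = 1.987×10⁻³ kcal mol⁻¹ K⁻¹ and T = 298 K gives K ≈ 26.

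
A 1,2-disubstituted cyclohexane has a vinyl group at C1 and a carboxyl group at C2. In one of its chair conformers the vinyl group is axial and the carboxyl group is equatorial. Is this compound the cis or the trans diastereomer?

cis

C1 and C2 have opposite parity, so their axial bonds point in opposite directions.
With opposite-parity carbons, two substituents on the same face are one axial and one equatorial; opposite faces give both axial or both equatorial.
Here the groups are axial/equatorial → same face → cis.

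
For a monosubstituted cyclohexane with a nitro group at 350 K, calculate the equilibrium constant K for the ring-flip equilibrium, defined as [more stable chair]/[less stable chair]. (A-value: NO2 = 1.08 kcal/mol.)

K ≈ 4.73

One chair has the nitro group axial (E = 1.08 kcal/mol) and the other has it equatorial (E = 0).
ΔG = 1.08 kcal/mol between the two chairs.
K = exp(ΔG/RT) with R = 1.987×10⁻³ kcal mol⁻¹ K⁻¹ and T = 350 K gives K ≈ 4.73.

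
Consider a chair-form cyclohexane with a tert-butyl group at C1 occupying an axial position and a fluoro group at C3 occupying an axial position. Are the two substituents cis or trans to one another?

C1 and C3 have the same parity, so their axial bonds point in the same direction.
With same-parity carbons, two substituents on the same face are both axial or both equatorial; opposite faces give one of each.
Here the groups are axial/axial → same face → cis.

cis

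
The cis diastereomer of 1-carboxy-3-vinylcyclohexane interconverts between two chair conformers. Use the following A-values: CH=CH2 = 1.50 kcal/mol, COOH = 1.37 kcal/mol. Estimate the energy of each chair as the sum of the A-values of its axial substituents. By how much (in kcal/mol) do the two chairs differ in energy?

2.87 kcal/mol

C1 and C3 have the same parity, so for the cis isomer the two substituents are e,e in one chair and a,a in the other.
Chair I (vinyl axial, carboxyl axial): E = 2.87 kcal/mol.
Chair II (vinyl equatorial, carboxyl equatorial): E = 0.00 kcal/mol.
ΔE = 2.87 − 0.00 = 2.87 kcal/mol; chair II is more stable.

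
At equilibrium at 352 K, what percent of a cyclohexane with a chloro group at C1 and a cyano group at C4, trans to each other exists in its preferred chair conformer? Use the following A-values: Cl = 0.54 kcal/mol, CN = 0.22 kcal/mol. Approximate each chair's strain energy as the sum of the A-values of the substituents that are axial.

74.8%

C1 and C4 have opposite parity, so for the trans isomer the two substituents are e,e in one chair and a,a in the other.
Chair I (chloro axial, cyano axial): E = 0.76 kcal/mol; chair II (chloro equatorial, cyano equatorial): E = 0.00 kcal/mol.
ΔG = 0.76 kcal/mol between the two chairs.
K = exp(ΔG/RT) with R = 1.987×10⁻³ kcal mol⁻¹ K⁻¹ and T = 352 K gives K ≈ 2.96.
Fraction in the lower-energy chair = K/(K+1) = 74.8%.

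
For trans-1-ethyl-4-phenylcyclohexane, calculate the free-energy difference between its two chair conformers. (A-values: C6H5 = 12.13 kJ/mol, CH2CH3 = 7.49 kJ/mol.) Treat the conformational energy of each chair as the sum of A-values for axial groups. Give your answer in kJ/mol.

19.62 kJ/mol

C1 and C4 have opposite parity, so for the trans isomer the two substituents are e,e in one chair and a,a in the other.
Chair I (phenyl axial, ethyl axial): E = 19.62 kJ/mol.
Chair II (phenyl equatorial, ethyl equatorial): E = 0.00 kJ/mol.
ΔE = 19.62 − 0.00 = 19.62 kJ/mol; chair II is more stable.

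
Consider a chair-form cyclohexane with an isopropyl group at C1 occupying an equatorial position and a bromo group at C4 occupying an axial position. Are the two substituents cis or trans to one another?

cis

C1 and C4 have opposite parity, so their axial bonds point in opposite directions.
With opposite-parity carbons, two substituents on the same face are one axial and one equatorial; opposite faces give both axial or both equatorial.
Here the groups are equatorial/axial → same face → cis.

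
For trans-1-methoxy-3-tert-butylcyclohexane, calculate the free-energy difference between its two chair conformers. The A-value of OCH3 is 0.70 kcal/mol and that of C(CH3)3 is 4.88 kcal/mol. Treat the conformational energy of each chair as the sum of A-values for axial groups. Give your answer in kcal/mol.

C1 and C3 have the same parity, so for the trans isomer the two substituents are one axial and one equatorial in each chair.
Chair I (methoxy axial, tert-butyl equatorial): E = 0.70 kcal/mol.
Chair II (methoxy equatorial, tert-butyl axial): E = 4.88 kcal/mol.
ΔE = 4.88 − 0.70 = 4.18 kcal/mol; chair I is more stable.

4.18 kcal/mol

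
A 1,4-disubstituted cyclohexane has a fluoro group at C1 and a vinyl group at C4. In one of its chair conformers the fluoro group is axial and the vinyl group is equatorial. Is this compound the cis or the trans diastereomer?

cis

C1 and C4 have opposite parity, so their axial bonds point in opposite directions.
With opposite-parity carbons, two substituents on the same face are one axial and one equatorial; opposite faces give both axial or both equatorial.
Here the groups are axial/equatorial → same face → cis.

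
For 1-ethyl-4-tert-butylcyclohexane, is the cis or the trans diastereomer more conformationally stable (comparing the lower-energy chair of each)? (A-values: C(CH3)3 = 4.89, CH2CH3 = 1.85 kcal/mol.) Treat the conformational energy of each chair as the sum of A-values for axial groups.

trans

At 1,4 positions (parity opposite): cis → (a,e or e,a); trans → (e,e or a,a).
Best chair for cis: E = 1.85 kcal/mol; best chair for trans: E = 0.00 kcal/mol.
The trans isomer is lower by 1.85 kcal/mol.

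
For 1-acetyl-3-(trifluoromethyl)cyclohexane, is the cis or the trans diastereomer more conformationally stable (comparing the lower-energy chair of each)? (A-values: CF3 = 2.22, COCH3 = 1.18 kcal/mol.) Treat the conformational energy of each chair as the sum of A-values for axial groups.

At 1,3 positions (parity same): cis → (e,e or a,a); trans → (a,e or e,a).
Best chair for cis: E = 0.00 kcal/mol; best chair for trans: E = 1.18 kcal/mol.
The cis isomer is lower by 1.18 kcal/mol.

cis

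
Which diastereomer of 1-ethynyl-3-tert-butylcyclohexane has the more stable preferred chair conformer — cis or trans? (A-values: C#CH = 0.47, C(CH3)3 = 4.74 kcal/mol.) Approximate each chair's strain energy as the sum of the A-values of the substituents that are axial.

cis

At 1,3 positions (parity same): cis → (e,e or a,a); trans → (a,e or e,a).
Best chair for cis: E = 0.00 kcal/mol; best chair for trans: E = 0.47 kcal/mol.
The cis isomer is lower by 0.47 kcal/mol.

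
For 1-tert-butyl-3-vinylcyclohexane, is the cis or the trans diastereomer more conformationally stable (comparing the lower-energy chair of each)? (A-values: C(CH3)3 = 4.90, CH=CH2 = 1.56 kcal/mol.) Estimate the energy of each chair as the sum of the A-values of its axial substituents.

cis

At 1,3 positions (parity same): cis → (e,e or a,a); trans → (a,e or e,a).
Best chair for cis: E = 0.00 kcal/mol; best chair for trans: E = 1.56 kcal/mol.
The cis isomer is lower by 1.56 kcal/mol.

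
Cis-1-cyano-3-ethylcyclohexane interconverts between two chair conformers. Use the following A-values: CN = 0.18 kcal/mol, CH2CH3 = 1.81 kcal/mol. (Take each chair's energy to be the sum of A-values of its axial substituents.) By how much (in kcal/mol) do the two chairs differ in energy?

1.99 kcal/mol

C1 and C3 have the same parity, so for the cis isomer the two substituents are e,e in one chair and a,a in the other.
Chair I (cyano axial, ethyl axial): E = 1.99 kcal/mol.
Chair II (cyano equatorial, ethyl equatorial): E = 0.00 kcal/mol.
ΔE = 1.99 − 0.00 = 1.99 kcal/mol; chair II is more stable.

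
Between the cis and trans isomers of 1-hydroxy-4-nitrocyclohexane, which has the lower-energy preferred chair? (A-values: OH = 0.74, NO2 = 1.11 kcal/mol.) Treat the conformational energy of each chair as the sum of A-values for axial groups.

At 1,4 positions (parity opposite): cis → (a,e or e,a); trans → (e,e or a,a).
Best chair for cis: E = 0.74 kcal/mol; best chair for trans: E = 0.00 kcal/mol.
The trans isomer is lower by 0.74 kcal/mol.

trans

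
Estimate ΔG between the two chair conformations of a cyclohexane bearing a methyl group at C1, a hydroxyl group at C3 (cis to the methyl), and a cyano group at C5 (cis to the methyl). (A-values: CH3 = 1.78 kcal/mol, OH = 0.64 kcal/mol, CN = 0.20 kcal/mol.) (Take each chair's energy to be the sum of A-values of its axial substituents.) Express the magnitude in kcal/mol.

Chair I (methyl axial, hydroxyl axial, cyano axial): E = 2.62 kcal/mol.
Chair II (methyl equatorial, hydroxyl equatorial, cyano equatorial): E = 0.00 kcal/mol.
ΔE = 2.62 − 0.00 = 2.62 kcal/mol; chair II is more stable.

2.62 kcal/mol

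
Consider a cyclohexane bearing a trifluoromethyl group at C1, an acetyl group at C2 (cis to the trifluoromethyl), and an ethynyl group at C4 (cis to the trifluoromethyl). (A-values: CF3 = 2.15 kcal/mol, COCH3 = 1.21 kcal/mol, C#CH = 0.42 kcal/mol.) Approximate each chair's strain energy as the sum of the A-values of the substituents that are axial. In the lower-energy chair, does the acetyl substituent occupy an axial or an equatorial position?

axial

Chair I (trifluoromethyl axial, acetyl equatorial, ethynyl equatorial): E = 2.15 kcal/mol.
Chair II (trifluoromethyl equatorial, acetyl axial, ethynyl axial): E = 1.63 kcal/mol.
Chair II is the more stable (lower-energy) conformer, and in that chair the acetyl group is axial.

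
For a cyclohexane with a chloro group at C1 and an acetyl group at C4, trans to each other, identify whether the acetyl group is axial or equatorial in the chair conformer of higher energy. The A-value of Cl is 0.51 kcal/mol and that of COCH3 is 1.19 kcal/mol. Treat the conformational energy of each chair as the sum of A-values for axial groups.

C1 and C4 have opposite parity, so for the trans isomer the two substituents are e,e in one chair and a,a in the other.
Chair I (chloro axial, acetyl axial): E = 1.70 kcal/mol.
Chair II (chloro equatorial, acetyl equatorial): E = 0.00 kcal/mol.
Chair I is the less stable (higher-energy) conformer, and in that chair the acetyl group is axial.

axial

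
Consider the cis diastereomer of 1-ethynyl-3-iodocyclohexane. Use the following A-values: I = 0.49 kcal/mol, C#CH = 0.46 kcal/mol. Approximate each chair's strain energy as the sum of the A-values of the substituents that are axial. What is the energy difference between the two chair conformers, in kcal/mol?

C1 and C3 have the same parity, so for the cis isomer the two substituents are e,e in one chair and a,a in the other.
Chair I (iodo axial, ethynyl axial): E = 0.95 kcal/mol.
Chair II (iodo equatorial, ethynyl equatorial): E = 0.00 kcal/mol.
ΔE = 0.95 − 0.00 = 0.95 kcal/mol; chair II is more stable.

0.95 kcal/mol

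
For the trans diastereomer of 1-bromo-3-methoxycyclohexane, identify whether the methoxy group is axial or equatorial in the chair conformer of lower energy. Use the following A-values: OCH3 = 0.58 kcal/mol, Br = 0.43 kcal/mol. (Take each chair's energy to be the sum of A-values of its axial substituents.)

C1 and C3 have the same parity, so for the trans isomer the two substituents are one axial and one equatorial in each chair.
Chair I (methoxy axial, bromo equatorial): E = 0.58 kcal/mol.
Chair II (methoxy equatorial, bromo axial): E = 0.43 kcal/mol.
Chair II is the more stable (lower-energy) conformer, and in that chair the methoxy group is equatorial.

equatorial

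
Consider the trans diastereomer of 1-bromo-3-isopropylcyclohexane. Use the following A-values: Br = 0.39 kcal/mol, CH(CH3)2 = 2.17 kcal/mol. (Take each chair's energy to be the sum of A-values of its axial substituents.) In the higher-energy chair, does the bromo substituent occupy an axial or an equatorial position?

equatorial

C1 and C3 have the same parity, so for the trans isomer the two substituents are one axial and one equatorial in each chair.
Chair I (bromo axial, isopropyl equatorial): E = 0.39 kcal/mol.
Chair II (bromo equatorial, isopropyl axial): E = 2.17 kcal/mol.
Chair II is the less stable (higher-energy) conformer, and in that chair the bromo group is equatorial.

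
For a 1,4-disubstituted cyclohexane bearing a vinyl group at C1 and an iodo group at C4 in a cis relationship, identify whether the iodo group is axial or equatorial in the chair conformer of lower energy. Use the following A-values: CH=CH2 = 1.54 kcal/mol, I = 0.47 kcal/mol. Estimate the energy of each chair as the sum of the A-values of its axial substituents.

axial

C1 and C4 have opposite parity, so for the cis isomer the two substituents are one axial and one equatorial in each chair.
Chair I (vinyl axial, iodo equatorial): E = 1.54 kcal/mol.
Chair II (vinyl equatorial, iodo axial): E = 0.47 kcal/mol.
Chair II is the more stable (lower-energy) conformer, and in that chair the iodo group is axial.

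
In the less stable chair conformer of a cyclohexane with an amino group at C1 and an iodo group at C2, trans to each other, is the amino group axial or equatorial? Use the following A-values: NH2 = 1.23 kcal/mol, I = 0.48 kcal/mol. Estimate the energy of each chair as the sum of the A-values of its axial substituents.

C1 and C2 have opposite parity, so for the trans isomer the two substituents are e,e in one chair and a,a in the other.
Chair I (amino axial, iodo axial): E = 1.71 kcal/mol.
Chair II (amino equatorial, iodo equatorial): E = 0.00 kcal/mol.
Chair I is the less stable (higher-energy) conformer, and in that chair the amino group is axial.

axial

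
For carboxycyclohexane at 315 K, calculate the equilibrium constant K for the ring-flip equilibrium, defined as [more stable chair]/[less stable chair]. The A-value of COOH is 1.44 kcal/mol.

One chair has the carboxyl group axial (E = 1.44 kcal/mol) and the other has it equatorial (E = 0).
ΔG = 1.44 kcal/mol between the two chairs.
K = exp(ΔG/RT) with R = 1.987×10⁻³ kcal mol⁻¹ K⁻¹ and T = 315 K gives K ≈ 9.98.

K ≈ 9.98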